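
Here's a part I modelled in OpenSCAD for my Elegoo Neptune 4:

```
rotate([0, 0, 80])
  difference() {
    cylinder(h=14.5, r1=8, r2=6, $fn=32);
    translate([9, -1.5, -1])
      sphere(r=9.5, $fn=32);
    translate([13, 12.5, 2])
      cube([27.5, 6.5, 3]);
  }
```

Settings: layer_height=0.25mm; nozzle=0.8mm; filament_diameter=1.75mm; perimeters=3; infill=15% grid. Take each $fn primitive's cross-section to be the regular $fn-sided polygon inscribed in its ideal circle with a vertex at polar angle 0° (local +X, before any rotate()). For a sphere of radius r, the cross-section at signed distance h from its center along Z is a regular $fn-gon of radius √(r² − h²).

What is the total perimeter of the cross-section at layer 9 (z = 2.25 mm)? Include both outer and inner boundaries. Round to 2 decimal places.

46.94 mm

At z = 2.25 mm: the cone: at t=0.155 of its height the radius interpolates to r₁+(r₂−r₁)t = 7.690, giving a regular 32-gon of that circumradius (perimeter = 2·32·7.690·sin(180°/32) = 48.24 mm); the r=9.5 sphere at (9, -1.5) contributes a regular 32-gon of circumradius √(9.5²−3.25²) = 8.927 (perimeter = 2·32·8.927·sin(180°/32) = 56.00 mm); the 27.5×6.5 cube at (13, 12.5) contributes its full rectangle (perimeter 68.00 mm); After the difference (first − rest): starting from the cone, the r=9.5 sphere at (9, -1.5) partially overlaps it — only the 71.97 mm² overlap (of its 248.74 mm²) is removed, clipping the outline; the 27.5×6.5 cube at (13, 12.5) misses the remaining region (no effect) — boundary = 46.94 mm; (whole slice rotated 80° about Z — lengths, areas and connectivity unchanged). Overall, the cross-section is a single solid region. Total boundary length (outer) = 46.94 mm.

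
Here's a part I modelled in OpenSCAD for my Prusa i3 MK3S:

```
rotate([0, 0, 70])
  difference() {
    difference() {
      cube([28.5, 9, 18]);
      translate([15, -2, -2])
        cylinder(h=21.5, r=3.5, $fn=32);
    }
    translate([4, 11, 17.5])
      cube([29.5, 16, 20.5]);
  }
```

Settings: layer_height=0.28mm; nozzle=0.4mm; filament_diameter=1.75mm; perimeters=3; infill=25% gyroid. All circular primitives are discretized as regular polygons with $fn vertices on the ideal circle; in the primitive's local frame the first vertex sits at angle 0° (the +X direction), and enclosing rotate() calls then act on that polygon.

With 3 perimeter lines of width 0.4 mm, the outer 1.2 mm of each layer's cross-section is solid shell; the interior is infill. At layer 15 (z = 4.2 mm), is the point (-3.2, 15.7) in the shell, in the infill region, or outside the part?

shell

At z = 4.2 mm: the 28.5×9 cube contributes its full rectangle; the r=3.5 cylinder at (15, -2) contributes a regular 32-gon of circumradius 3.5; Taking the first minus the rest: starting from the 28.5×9 cube, the r=3.5 cylinder at (15, -2) partially overlaps it — only the 5.97 mm² overlap (of its 38.24 mm²) is removed, clipping the outline — 1 connected region; the cube at (4, 11) is absent (z outside [17.5, 38]); After the difference (first − rest): none of the subtracted shapes is present at this height, so that combined region is unchanged — 1 connected region; (whole slice rotated 70° about Z — lengths, areas and connectivity unchanged). Overall, the cross-section is a single solid region. Undo the 70° rotation: the query point maps to (13.659, 8.377) in the un-rotated model frame. The nearest boundary edge runs (0.00, 9.00)→(28.50, 9.00); distance from the point to it = 0.62 mm. The point is inside the cross-section, 0.62 mm from the nearest boundary — within the 1.2 mm shell band (3 × 0.4).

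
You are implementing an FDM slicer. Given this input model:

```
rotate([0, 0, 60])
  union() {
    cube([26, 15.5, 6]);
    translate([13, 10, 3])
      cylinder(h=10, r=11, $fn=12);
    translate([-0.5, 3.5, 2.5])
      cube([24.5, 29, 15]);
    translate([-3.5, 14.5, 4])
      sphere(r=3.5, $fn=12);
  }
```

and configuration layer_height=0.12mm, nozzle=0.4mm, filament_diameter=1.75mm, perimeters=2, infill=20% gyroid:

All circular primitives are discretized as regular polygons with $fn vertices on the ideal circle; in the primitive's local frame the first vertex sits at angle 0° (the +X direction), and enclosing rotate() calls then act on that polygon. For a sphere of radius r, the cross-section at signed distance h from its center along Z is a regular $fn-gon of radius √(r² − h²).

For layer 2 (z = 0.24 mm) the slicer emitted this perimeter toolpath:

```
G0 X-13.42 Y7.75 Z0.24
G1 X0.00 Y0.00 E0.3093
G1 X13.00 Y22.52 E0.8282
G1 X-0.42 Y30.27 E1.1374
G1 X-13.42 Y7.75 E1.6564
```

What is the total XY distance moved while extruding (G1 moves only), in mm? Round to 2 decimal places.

Sum the Euclidean lengths of each G1 segment: total = 83.00 mm.

83.00 mm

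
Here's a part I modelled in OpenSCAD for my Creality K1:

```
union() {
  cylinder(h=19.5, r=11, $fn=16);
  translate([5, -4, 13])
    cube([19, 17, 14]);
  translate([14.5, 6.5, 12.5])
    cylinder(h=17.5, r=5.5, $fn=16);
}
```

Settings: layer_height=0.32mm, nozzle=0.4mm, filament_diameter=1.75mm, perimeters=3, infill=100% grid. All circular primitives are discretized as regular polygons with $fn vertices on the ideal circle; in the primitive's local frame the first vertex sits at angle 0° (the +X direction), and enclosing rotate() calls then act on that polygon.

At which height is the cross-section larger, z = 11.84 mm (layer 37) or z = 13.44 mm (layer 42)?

layer 42 (z = 13.44 mm)

Layer 37 (z = 11.84): the cylinder: section is a regular 16-gon, circumradius r=11 (area = (16/2)·11.000²·sin(360°/16) = 370.44 mm²); the cube at (5, -4) does not reach this height (z outside [13, 27]); the cylinder at (14.5, 6.5) is not intersected at this z (z outside [12.5, 30]); Combining (union): only the r=11 cylinder is present, so the union is just that shape — area = 370.44 mm². So its area = 370.44 mm². Layer 42 (z = 13.44): the r=11 cylinder contributes a regular 16-gon of circumradius 11 (area = (16/2)·11.000²·sin(360°/16) = 370.44 mm²); the 19×17 cube at (5, -4) contributes its full rectangle (area 323.00 mm²); the cylinder at (14.5, 6.5): section is a regular 16-gon, circumradius r=5.5 (area = (16/2)·5.500²·sin(360°/16) = 92.61 mm²); Taking the union: the regions partially overlap — summed areas 786.05 mm² minus the doubly-counted overlap 155.26 mm² gives 630.79 mm² — area = 630.79 mm². So its area = 630.79 mm². Layer 42 is larger (630.79 vs 370.44 mm²).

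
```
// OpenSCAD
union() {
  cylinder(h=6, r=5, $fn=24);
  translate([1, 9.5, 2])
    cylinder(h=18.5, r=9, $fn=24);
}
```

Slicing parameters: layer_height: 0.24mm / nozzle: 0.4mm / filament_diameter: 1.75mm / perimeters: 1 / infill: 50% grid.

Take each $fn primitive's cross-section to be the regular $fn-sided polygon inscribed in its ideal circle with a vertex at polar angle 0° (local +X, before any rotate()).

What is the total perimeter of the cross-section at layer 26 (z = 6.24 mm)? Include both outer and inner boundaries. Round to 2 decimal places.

56.39 mm

At z = 6.24 mm: the cylinder is absent (z outside [0, 6]); the cylinder at (1, 9.5): section is a regular 24-gon, circumradius r=9 (perimeter = 2·24·9.000·sin(180°/24) = 56.39 mm); Combining (union): only the r=9 cylinder at (1, 9.5) is present, so the union is just that shape — boundary = 56.39 mm. Overall, the cross-section is a single solid region. Total boundary length (outer) = 56.39 mm.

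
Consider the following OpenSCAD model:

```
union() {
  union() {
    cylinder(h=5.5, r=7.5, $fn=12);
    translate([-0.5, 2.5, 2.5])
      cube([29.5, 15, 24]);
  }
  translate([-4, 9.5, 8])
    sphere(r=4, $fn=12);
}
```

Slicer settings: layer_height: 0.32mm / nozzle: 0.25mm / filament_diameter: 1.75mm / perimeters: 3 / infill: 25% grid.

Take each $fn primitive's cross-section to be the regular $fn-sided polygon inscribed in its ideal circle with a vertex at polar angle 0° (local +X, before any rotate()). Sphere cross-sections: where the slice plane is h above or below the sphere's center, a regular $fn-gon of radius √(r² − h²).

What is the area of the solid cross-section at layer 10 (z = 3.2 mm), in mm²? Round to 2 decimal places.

584.51 mm²

At z = 3.2 mm: the r=7.5 cylinder contributes a regular 12-gon of circumradius 7.5 (area = (12/2)·7.500²·sin(360°/12) = 168.75 mm²); the cube at (-0.5, 2.5) is present — its section is the full 29.5×15 rectangle (area 442.50 mm²); Combining (union): the regions partially overlap — summed areas 611.25 mm² minus the doubly-counted overlap 26.74 mm² gives 584.51 mm² — area = 584.51 mm²; the sphere at (-4, 9.5) is absent (|z−center|=4.800 > r=4); Combining (union): only that combined region is present, so the union is just that shape — area = 584.51 mm². Overall, the cross-section is a single solid region. Net area = 584.51 mm².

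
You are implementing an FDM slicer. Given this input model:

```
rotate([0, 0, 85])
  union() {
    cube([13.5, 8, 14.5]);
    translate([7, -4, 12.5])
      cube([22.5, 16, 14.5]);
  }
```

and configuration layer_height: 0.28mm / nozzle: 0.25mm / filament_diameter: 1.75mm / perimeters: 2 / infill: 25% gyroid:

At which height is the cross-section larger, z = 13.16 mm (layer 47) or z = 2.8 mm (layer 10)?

Layer 47 (z = 13.16): the cube (footprint 13.5×8) is included at this height (area 108.00 mm²); the cube at (7, -4) (footprint 22.5×16) is included at this height (area 360.00 mm²); Combining (union): the regions partially overlap — summed areas 468.00 mm² minus the doubly-counted overlap 52.00 mm² gives 416.00 mm² — area = 416.00 mm²; (whole slice rotated 85° about Z — lengths, areas and connectivity unchanged). So its area = 416.00 mm². Layer 10 (z = 2.8): the cube is present — its section is the full 13.5×8 rectangle (area 108.00 mm²); the cube at (7, -4) is absent (z outside [12.5, 27]); Combining (union): only the 13.5×8 cube is present, so the union is just that shape — area = 108.00 mm²; (rotated 85° about Z; rotation is an isometry so areas/perimeters/island counts are preserved). So its area = 108.00 mm². Layer 47 is larger (416.00 vs 108.00 mm²).

layer 47 (z = 13.16 mm)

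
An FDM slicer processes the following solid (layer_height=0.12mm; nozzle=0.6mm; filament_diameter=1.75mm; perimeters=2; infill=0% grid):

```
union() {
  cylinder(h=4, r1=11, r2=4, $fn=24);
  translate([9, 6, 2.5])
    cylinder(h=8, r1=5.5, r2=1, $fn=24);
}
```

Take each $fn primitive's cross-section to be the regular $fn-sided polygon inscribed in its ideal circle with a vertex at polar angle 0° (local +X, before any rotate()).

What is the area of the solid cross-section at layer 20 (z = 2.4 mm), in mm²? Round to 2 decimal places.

143.61 mm²

At z = 2.4 mm: the cone contributes a regular 24-gon of circumradius 6.800 (interpolated between r1=11 and r2=4 at t=0.600) (area = (24/2)·6.800²·sin(360°/24) = 143.61 mm²); the cone at (9, 6) does not reach this height (z outside [2.5, 10.5]); Taking the union: only the cone is present, so the union is just that shape — area = 143.61 mm². Overall, the cross-section is a single solid region. Net area = 143.61 mm².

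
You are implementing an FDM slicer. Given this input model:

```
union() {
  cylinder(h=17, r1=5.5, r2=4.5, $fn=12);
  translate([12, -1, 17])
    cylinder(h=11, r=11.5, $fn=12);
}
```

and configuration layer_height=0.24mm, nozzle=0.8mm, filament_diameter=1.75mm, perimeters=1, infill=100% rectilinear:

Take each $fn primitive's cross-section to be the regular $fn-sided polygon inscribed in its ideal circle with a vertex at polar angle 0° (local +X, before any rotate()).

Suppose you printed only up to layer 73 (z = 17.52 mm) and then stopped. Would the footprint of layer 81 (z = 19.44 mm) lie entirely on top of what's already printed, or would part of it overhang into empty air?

entirely on top

Compare the two slices. At z = 17.52: the cone is not intersected at this z (z outside [0, 17]); the cylinder at (12, -1): section is a regular 12-gon, circumradius r=11.5 (area = (12/2)·11.500²·sin(360°/12) = 396.75 mm²); Combining (union): only the r=11.5 cylinder at (12, -1) is present, so the union is just that shape — area = 396.75 mm². At z = 19.44: the cone does not reach this height (z outside [0, 17]); the cylinder at (12, -1): section is a regular 12-gon, circumradius r=11.5 (area = (12/2)·11.500²·sin(360°/12) = 396.75 mm²); Combining (union): only the r=11.5 cylinder at (12, -1) is present, so the union is just that shape — area = 396.75 mm². Checking containment: the cross-section at z = 19.44 is a subset of the cross-section at z = 17.52.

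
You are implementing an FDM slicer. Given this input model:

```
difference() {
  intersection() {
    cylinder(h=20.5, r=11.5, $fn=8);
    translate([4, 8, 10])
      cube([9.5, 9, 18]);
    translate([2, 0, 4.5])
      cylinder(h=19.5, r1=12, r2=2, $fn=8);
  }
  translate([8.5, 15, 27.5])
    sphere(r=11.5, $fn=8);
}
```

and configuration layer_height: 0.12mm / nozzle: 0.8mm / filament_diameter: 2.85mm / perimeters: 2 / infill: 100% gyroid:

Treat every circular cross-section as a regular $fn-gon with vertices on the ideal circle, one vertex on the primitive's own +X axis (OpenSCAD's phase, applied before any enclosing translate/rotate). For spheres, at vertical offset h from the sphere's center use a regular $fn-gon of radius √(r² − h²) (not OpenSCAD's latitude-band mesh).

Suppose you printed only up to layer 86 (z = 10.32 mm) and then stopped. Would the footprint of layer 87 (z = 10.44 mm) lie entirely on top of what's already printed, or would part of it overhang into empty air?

Compare the two slices. At z = 10.32: the r=11.5 cylinder gives a regular 8-gon of circumradius 11.5 (constant along its height) (area = (8/2)·11.500²·sin(360°/8) = 374.06 mm²); the cube at (4, 8) is present — its section is the full 9.5×9 rectangle (area 85.50 mm²); the cone at (2, 0): at t=0.298 of its height the radius interpolates to r₁+(r₂−r₁)t = 9.015, giving a regular 8-gon of that circumradius (area = (8/2)·9.015²·sin(360°/8) = 229.89 mm²); Keeping only the common overlap: the 9.5×9 cube at (4, 8) partially overlaps the r=11.5 cylinder; clipping to the common part keeps 4.08 mm²; the cone at (2, 0) partially overlaps the running intersection; clipping to the common part keeps 0.04 mm² — area = 0.04 mm²; the sphere at (8.5, 15) does not reach this height (|z−center|=17.180 > r=11.5); Subtracting the remaining from the first: none of the subtracted shapes is present at this height, so the result so far is unchanged — area = 0.04 mm². At z = 10.44: the r=11.5 cylinder gives a regular 8-gon of circumradius 11.5 (constant along its height) (area = (8/2)·11.500²·sin(360°/8) = 374.06 mm²); the 9.5×9 cube at (4, 8) contributes its full rectangle (area 85.50 mm²); the cone at (2, 0) (r1=12→r2=2) has section circumradius 8.954 here — a regular 8-gon (area = (8/2)·8.954²·sin(360°/8) = 226.76 mm²); Taking the intersection: the 9.5×9 cube at (4, 8) partially overlaps the r=11.5 cylinder; clipping to the common part keeps 4.08 mm²; the cone at (2, 0) partially overlaps the running intersection; clipping to the common part keeps 0.02 mm² — area = 0.02 mm²; the sphere at (8.5, 15) does not reach this height (|z−center|=17.060 > r=11.5); Subtracting the remaining from the first: none of the subtracted shapes is present at this height, so that combined region is unchanged — area = 0.02 mm². Checking containment: the cross-section at z = 10.44 is a subset of the cross-section at z = 10.32.

entirely on top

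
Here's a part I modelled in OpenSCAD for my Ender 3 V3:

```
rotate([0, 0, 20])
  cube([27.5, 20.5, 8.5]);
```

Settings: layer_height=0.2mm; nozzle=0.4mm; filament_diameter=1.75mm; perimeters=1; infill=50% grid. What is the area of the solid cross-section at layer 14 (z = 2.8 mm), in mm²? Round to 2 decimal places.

563.75 mm²

At z = 2.8 mm: the 27.5×20.5 cube contributes its full rectangle (area 563.75 mm²); (whole slice rotated 20° about Z — lengths, areas and connectivity unchanged). Overall, the cross-section is a single solid region. Net area = 563.75 mm².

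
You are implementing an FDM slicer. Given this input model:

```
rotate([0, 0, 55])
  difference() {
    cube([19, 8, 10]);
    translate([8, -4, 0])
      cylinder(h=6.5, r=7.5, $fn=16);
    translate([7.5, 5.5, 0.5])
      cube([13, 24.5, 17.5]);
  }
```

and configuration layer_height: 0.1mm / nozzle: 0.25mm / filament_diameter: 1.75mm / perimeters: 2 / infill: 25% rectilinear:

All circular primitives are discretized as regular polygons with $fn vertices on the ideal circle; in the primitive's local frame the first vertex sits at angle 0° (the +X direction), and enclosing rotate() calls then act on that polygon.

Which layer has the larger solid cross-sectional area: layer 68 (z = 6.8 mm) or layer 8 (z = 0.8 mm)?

layer 68 (z = 6.8 mm)

Layer 68 (z = 6.8): the 19×8 cube contributes its full rectangle (area 152.00 mm²); the cylinder at (8, -4) is not intersected at this z (z outside [0, 6.5]); the 13×24.5 cube at (7.5, 5.5) contributes its full rectangle (area 318.50 mm²); Taking the first minus the rest: starting from the 19×8 cube (152.00 mm²), the 13×24.5 cube at (7.5, 5.5) partially overlaps it — only the 28.75 mm² overlap (of its 318.50 mm²) is removed, clipping the outline — area = 123.25 mm²; (rotated 55° about Z; rotation is an isometry so areas/perimeters/island counts are preserved). So its area = 123.25 mm². Layer 8 (z = 0.8): the cube is present — its section is the full 19×8 rectangle (area 152.00 mm²); the r=7.5 cylinder at (8, -4) contributes a regular 16-gon of circumradius 7.5 (area = (16/2)·7.500²·sin(360°/16) = 172.21 mm²); the 13×24.5 cube at (7.5, 5.5) contributes its full rectangle (area 318.50 mm²); Taking the first minus the rest: starting from the 19×8 cube (152.00 mm²), the r=7.5 cylinder at (8, -4) partially overlaps it — only the 29.89 mm² overlap (of its 172.21 mm²) is removed, clipping the outline; the 13×24.5 cube at (7.5, 5.5) partially overlaps it — only the 28.75 mm² overlap (of its 318.50 mm²) is removed, clipping the outline — area = 93.36 mm²; (rotated 55° about Z; rotation is an isometry so areas/perimeters/island counts are preserved). So its area = 93.36 mm². Layer 68 is larger (123.25 vs 93.36 mm²).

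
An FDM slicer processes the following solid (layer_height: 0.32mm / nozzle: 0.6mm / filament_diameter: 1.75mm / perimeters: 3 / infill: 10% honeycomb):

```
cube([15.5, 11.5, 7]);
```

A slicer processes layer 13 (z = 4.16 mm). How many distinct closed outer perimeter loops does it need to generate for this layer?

At z = 4.16 mm: the cube is present — its section is the full 15.5×11.5 rectangle. The result has 1 disconnected region.

1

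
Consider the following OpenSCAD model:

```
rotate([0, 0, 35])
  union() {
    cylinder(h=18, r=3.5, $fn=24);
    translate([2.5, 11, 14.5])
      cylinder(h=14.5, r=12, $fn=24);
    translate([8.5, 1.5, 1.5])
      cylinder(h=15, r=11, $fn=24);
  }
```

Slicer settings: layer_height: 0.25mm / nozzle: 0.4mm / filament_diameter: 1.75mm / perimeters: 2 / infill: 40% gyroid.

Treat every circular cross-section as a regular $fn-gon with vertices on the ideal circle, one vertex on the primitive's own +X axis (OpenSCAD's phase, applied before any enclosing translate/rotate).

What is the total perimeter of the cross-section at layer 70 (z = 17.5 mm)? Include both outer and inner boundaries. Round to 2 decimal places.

At z = 17.5 mm: the r=3.5 cylinder gives a regular 24-gon of circumradius 3.5 (constant along its height) (perimeter = 2·24·3.500·sin(180°/24) = 21.93 mm); the r=12 cylinder at (2.5, 11) gives a regular 24-gon of circumradius 12 (constant along its height) (perimeter = 2·24·12.000·sin(180°/24) = 75.18 mm); the cylinder at (8.5, 1.5) does not reach this height (z outside [1.5, 16.5]); Combining (union): the regions partially overlap (shared area 22.38 mm²), so the edge portions inside another operand are dropped and the merged outline is re-measured after clipping — boundary = 78.76 mm; (rotated 35° about Z; rotation is an isometry so areas/perimeters/island counts are preserved). Overall, the cross-section is a single solid region. Total boundary length (outer) = 78.76 mm.

78.76 mm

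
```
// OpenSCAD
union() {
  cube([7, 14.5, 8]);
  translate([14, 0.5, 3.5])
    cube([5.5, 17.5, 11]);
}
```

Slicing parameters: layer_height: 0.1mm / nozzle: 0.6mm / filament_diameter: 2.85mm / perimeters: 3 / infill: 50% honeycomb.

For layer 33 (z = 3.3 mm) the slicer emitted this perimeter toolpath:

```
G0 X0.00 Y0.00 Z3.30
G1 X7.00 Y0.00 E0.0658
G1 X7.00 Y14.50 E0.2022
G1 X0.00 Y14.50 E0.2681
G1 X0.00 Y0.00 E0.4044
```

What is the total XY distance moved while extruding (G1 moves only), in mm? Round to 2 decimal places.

43.00 mm

Sum the Euclidean lengths of each G1 segment: total = 43.00 mm.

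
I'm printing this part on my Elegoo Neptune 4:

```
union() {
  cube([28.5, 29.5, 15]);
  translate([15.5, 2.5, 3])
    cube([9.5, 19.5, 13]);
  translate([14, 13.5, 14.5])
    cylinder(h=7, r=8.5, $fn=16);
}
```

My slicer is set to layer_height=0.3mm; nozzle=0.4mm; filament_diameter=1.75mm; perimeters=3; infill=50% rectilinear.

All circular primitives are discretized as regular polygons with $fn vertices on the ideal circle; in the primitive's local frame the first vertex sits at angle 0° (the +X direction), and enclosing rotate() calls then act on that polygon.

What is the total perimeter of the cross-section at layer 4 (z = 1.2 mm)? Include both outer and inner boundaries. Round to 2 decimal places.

116.00 mm

At z = 1.2 mm: the cube (footprint 28.5×29.5) is included at this height (perimeter 116.00 mm); the cube at (15.5, 2.5) does not reach this height (z outside [3, 16]); the cylinder at (14, 13.5) does not reach this height (z outside [14.5, 21.5]); Taking the union: only the 28.5×29.5 cube is present, so the union is just that shape — boundary = 116.00 mm. Overall, the cross-section is a single solid region. Total boundary length (outer) = 116.00 mm.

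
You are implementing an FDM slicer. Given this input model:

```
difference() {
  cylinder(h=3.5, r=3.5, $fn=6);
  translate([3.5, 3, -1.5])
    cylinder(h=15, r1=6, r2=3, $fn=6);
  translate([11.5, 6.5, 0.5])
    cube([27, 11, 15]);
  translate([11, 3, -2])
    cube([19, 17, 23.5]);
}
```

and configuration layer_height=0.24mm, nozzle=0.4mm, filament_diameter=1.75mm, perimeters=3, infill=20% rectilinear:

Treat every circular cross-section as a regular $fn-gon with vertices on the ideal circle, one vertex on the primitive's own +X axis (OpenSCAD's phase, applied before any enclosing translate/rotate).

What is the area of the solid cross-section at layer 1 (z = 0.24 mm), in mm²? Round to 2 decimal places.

At z = 0.24 mm: the r=3.5 cylinder contributes a regular 6-gon of circumradius 3.5 (area = (6/2)·3.500²·sin(360°/6) = 31.83 mm²); the cone at (3.5, 3) contributes a regular 6-gon of circumradius 5.652 (interpolated between r1=6 and r2=3 at t=0.116) (area = (6/2)·5.652²·sin(360°/6) = 83.00 mm²); the cube at (11.5, 6.5) is absent (z outside [0.5, 15.5]); the 19×17 cube at (11, 3) contributes its full rectangle (area 323.00 mm²); After the difference (first − rest): starting from the r=3.5 cylinder (31.83 mm²), the cone at (3.5, 3) partially overlaps it — only the 17.16 mm² overlap (of its 83.00 mm²) is removed, clipping the outline; the 19×17 cube at (11, 3) misses the remaining region (no effect) — area = 14.67 mm². Overall, the cross-section is a single solid region. Net area = 14.67 mm².

14.67 mm²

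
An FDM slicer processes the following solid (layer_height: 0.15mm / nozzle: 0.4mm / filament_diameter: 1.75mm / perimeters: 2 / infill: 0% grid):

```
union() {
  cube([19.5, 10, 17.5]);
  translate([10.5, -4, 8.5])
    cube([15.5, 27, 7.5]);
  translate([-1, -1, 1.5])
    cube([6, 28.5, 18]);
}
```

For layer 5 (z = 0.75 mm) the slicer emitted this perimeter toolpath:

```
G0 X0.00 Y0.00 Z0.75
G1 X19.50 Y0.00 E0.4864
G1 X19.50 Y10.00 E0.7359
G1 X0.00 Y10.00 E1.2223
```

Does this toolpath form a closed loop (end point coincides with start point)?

Start point (G0): (0.00, 0.00). End point (last G1): the path does not return to the start — open.

no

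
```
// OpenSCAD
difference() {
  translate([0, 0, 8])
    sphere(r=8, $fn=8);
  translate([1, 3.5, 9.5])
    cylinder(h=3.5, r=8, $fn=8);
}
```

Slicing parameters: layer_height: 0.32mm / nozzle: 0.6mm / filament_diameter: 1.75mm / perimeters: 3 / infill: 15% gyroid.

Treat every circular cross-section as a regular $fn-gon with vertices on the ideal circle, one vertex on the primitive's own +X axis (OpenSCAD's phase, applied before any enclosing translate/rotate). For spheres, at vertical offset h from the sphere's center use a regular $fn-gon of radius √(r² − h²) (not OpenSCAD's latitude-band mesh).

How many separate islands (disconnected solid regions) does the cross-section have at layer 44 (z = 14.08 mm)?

At z = 14.08 mm: the r=8 sphere contributes a regular 8-gon of circumradius √(8²−6.08²) = 5.199; the cylinder at (1, 3.5) is absent (z outside [9.5, 13]); Subtracting the remaining from the first: none of the subtracted shapes is present at this height, so the r=8 sphere is unchanged — 1 connected region. Overall, the cross-section is a single solid region. Island count = 1.

1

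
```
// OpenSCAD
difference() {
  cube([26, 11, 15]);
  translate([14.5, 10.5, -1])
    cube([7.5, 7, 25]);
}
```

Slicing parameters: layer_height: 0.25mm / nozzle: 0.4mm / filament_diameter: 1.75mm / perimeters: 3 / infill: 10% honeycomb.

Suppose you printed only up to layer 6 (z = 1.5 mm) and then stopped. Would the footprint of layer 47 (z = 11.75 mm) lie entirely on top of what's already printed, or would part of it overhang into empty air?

entirely on top

Compare the two slices. At z = 1.5: the 26×11 cube contributes its full rectangle (area 286.00 mm²); the cube at (14.5, 10.5) is present — its section is the full 7.5×7 rectangle (area 52.50 mm²); Subtracting the remaining from the first: starting from the 26×11 cube (286.00 mm²), the 7.5×7 cube at (14.5, 10.5) partially overlaps it — only the 3.75 mm² overlap (of its 52.50 mm²) is removed, clipping the outline — area = 282.25 mm². At z = 11.75: the 26×11 cube contributes its full rectangle (area 286.00 mm²); the cube at (14.5, 10.5) (footprint 7.5×7) is included at this height (area 52.50 mm²); Subtracting the remaining from the first: starting from the 26×11 cube (286.00 mm²), the 7.5×7 cube at (14.5, 10.5) partially overlaps it — only the 3.75 mm² overlap (of its 52.50 mm²) is removed, clipping the outline — area = 282.25 mm². Checking containment: the cross-section at z = 11.75 is a subset of the cross-section at z = 1.5.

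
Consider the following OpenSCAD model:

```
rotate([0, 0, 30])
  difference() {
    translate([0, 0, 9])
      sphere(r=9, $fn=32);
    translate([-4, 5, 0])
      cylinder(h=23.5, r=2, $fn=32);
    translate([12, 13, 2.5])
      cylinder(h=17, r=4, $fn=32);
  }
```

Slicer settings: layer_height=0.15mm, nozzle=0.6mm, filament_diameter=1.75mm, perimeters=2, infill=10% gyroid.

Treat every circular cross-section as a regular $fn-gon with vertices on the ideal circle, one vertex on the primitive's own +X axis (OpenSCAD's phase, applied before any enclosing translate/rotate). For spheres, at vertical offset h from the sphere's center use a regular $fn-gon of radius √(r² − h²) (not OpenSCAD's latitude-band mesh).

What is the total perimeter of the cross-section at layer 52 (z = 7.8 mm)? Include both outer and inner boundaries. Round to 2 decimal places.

68.50 mm

At z = 7.8 mm: the r=9 sphere slices to a regular 32-gon of circumradius 8.920 (√(r²−h²) with h=1.2 from center) (perimeter = 2·32·8.920·sin(180°/32) = 55.95 mm); the r=2 cylinder at (-4, 5) gives a regular 32-gon of circumradius 2 (constant along its height) (perimeter = 2·32·2.000·sin(180°/32) = 12.55 mm); the r=4 cylinder at (12, 13) contributes a regular 32-gon of circumradius 4 (perimeter = 2·32·4.000·sin(180°/32) = 25.09 mm); After the difference (first − rest): starting from the r=9 sphere, the r=2 cylinder at (-4, 5) lies wholly inside it (removes its full 12.49 mm² and its 12.55 mm outline becomes a hole wall); the r=4 cylinder at (12, 13) misses the remaining region (no effect) — boundary (outer + 1 inner loop) = 68.50 mm; (whole slice rotated 30° about Z — lengths, areas and connectivity unchanged). Overall, the cross-section is one region with 1 hole. Total boundary length (outer + inner) = 68.50 mm.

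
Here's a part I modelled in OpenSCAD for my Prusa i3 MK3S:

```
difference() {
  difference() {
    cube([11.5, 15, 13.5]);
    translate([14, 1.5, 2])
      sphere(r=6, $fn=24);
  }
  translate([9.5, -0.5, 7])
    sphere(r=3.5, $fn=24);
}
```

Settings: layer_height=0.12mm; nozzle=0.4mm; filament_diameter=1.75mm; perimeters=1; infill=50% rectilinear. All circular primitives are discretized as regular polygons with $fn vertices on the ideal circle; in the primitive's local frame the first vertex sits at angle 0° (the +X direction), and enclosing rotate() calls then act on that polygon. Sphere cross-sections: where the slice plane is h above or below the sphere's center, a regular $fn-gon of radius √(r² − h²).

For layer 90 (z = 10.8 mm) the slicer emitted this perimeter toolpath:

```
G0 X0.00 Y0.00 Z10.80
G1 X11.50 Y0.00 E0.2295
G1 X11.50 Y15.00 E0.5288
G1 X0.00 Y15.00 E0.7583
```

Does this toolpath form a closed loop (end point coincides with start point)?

no

Start point (G0): (0.00, 0.00). End point (last G1): the path does not return to the start — open.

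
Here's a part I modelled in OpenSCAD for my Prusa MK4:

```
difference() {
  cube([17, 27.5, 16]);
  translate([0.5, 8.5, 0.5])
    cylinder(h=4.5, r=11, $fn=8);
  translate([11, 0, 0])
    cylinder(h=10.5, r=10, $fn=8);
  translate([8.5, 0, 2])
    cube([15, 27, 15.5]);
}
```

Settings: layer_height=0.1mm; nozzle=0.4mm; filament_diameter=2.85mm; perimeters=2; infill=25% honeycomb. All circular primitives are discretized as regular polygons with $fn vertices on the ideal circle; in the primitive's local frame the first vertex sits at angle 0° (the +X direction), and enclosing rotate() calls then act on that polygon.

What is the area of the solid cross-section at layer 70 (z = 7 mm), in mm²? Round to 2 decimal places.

190.99 mm²

At z = 7 mm: the cube (footprint 17×27.5) is included at this height (area 467.50 mm²); the cylinder at (0.5, 8.5) is not intersected at this z (z outside [0.5, 5]); the r=10 cylinder at (11, 0) gives a regular 8-gon of circumradius 10 (constant along its height) (area = (8/2)·10.000²·sin(360°/8) = 282.84 mm²); the 15×27 cube at (8.5, 0) contributes its full rectangle (area 405.00 mm²); Taking the first minus the rest: starting from the 17×27.5 cube (467.50 mm²), the r=10 cylinder at (11, 0) partially overlaps it — only the 123.25 mm² overlap (of its 282.84 mm²) is removed, clipping the outline; the 15×27 cube at (8.5, 0) partially overlaps it — only the 153.25 mm² overlap (of its 405.00 mm²) is removed, clipping the outline — area = 190.99 mm². Overall, the cross-section is a single solid region. Net area = 190.99 mm².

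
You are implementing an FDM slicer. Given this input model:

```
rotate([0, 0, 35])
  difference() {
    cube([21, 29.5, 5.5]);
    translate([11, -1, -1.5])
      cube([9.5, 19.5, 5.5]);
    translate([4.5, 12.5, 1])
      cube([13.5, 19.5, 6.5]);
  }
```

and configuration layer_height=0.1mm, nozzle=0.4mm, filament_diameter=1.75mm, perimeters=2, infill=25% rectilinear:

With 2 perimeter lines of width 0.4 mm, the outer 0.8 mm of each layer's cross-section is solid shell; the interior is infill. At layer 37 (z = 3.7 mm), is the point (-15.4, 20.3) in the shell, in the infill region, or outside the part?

At z = 3.7 mm: the cube is present — its section is the full 21×29.5 rectangle; the 9.5×19.5 cube at (11, -1) contributes its full rectangle; the 13.5×19.5 cube at (4.5, 12.5) contributes its full rectangle; Taking the first minus the rest: starting from the 21×29.5 cube, the 9.5×19.5 cube at (11, -1) partially overlaps it — only the 175.75 mm² overlap (of its 185.25 mm²) is removed, clipping the outline; the 13.5×19.5 cube at (4.5, 12.5) partially overlaps it — only the 187.50 mm² overlap (of its 263.25 mm²) is removed, clipping the outline — 2 connected regions; (whole slice rotated 35° about Z — lengths, areas and connectivity unchanged). Overall, the cross-section has 2 separate islands. Undo the 35° rotation: the query point maps to (-0.971, 25.462) in the un-rotated model frame. The nearest boundary edge runs (0.00, 0.00)→(0.00, 29.50); distance from the point to it = 0.97 mm. The point is not inside any of the regions above, so it lies outside the cross-section (0.97 mm from the nearest boundary).

outside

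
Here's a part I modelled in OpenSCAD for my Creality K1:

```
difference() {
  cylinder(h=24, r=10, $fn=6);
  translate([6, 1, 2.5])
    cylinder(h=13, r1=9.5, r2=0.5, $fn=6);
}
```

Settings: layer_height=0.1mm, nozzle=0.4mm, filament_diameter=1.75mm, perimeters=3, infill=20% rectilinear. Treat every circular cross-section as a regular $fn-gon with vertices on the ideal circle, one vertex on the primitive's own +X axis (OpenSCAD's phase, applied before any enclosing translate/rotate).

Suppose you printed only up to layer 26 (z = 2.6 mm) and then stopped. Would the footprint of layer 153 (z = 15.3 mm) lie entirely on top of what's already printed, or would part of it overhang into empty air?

Compare the two slices. At z = 2.6: the r=10 cylinder contributes a regular 6-gon of circumradius 10 (area = (6/2)·10.000²·sin(360°/6) = 259.81 mm²); the cone at (6, 1) (r1=9.5→r2=0.5) has section circumradius 9.431 here — a regular 6-gon (area = (6/2)·9.431²·sin(360°/6) = 231.07 mm²); After the difference (first − rest): starting from the r=10 cylinder (259.81 mm²), the cone at (6, 1) partially overlaps it — only the 139.90 mm² overlap (of its 231.07 mm²) is removed, clipping the outline — area = 119.91 mm². At z = 15.3: the r=10 cylinder gives a regular 6-gon of circumradius 10 (constant along its height) (area = (6/2)·10.000²·sin(360°/6) = 259.81 mm²); the cone at (6, 1) (r1=9.5→r2=0.5) has section circumradius 0.638 here — a regular 6-gon (area = (6/2)·0.638²·sin(360°/6) = 1.06 mm²); After the difference (first − rest): starting from the r=10 cylinder (259.81 mm²), the cone at (6, 1) lies wholly inside it (removes its full 1.06 mm² and its 3.83 mm outline becomes a hole wall) — area = 258.75 mm². Checking containment: at z = 15.3 the cross-section extends beyond the z = 2.6 cross-section by about 138.84 mm².

part overhangs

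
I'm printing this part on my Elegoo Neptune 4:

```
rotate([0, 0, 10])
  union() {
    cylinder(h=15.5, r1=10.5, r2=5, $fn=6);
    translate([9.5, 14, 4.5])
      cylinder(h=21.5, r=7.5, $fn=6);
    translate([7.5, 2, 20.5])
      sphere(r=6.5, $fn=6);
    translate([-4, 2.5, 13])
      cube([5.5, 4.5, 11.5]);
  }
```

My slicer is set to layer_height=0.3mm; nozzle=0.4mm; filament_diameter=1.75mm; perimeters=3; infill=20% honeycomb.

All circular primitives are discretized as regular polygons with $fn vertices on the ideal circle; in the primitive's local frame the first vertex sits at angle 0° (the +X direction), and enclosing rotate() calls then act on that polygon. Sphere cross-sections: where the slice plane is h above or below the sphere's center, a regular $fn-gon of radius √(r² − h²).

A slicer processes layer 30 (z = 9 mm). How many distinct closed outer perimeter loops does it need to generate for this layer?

2

At z = 9 mm: the cone: at t=0.581 of its height the radius interpolates to r₁+(r₂−r₁)t = 7.306, giving a regular 6-gon of that circumradius; the r=7.5 cylinder at (9.5, 14) gives a regular 6-gon of circumradius 7.5 (constant along its height); the sphere at (7.5, 2) is absent (|z−center|=11.500 > r=6.5); the cube at (-4, 2.5) is not intersected at this z (z outside [13, 24.5]); Combining (union): the 2 present regions are separate (no shared area or edge), so areas and boundary lengths simply add and each stays a separate island — 2 connected regions; (rotated 10° about Z; rotation is an isometry so areas/perimeters/island counts are preserved). The result has 2 disconnected regions.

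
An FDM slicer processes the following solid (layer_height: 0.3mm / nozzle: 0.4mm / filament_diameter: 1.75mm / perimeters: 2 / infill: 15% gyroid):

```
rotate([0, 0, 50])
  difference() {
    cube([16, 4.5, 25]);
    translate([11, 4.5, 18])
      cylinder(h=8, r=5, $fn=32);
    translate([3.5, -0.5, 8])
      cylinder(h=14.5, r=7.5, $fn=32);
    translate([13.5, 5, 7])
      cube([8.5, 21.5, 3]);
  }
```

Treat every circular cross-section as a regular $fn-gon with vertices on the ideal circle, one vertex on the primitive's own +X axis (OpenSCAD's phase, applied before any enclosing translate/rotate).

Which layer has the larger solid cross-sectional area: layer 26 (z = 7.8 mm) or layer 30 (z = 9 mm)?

layer 26 (z = 7.8 mm)

Layer 26 (z = 7.8): the cube (footprint 16×4.5) is included at this height (area 72.00 mm²); the cylinder at (11, 4.5) is not intersected at this z (z outside [18, 26]); the cylinder at (3.5, -0.5) does not reach this height (z outside [8, 22.5]); the cube at (13.5, 5) (footprint 8.5×21.5) is included at this height (area 182.75 mm²); After the difference (first − rest): starting from the 16×4.5 cube (72.00 mm²), the 8.5×21.5 cube at (13.5, 5) misses the remaining region (no effect) — area = 72.00 mm²; (whole slice rotated 50° about Z — lengths, areas and connectivity unchanged). So its area = 72.00 mm². Layer 30 (z = 9): the 16×4.5 cube contributes its full rectangle (area 72.00 mm²); the cylinder at (11, 4.5) is not intersected at this z (z outside [18, 26]); the cylinder at (3.5, -0.5): section is a regular 32-gon, circumradius r=7.5 (area = (32/2)·7.500²·sin(360°/32) = 175.58 mm²); the cube at (13.5, 5) is present — its section is the full 8.5×21.5 rectangle (area 182.75 mm²); Subtracting the remaining from the first: starting from the 16×4.5 cube (72.00 mm²), the r=7.5 cylinder at (3.5, -0.5) partially overlaps it — only the 46.38 mm² overlap (of its 175.58 mm²) is removed, clipping the outline; the 8.5×21.5 cube at (13.5, 5) misses the remaining region (no effect) — area = 25.62 mm²; (rotated 50° about Z; rotation is an isometry so areas/perimeters/island counts are preserved). So its area = 25.62 mm². Layer 26 is larger (72.00 vs 25.62 mm²).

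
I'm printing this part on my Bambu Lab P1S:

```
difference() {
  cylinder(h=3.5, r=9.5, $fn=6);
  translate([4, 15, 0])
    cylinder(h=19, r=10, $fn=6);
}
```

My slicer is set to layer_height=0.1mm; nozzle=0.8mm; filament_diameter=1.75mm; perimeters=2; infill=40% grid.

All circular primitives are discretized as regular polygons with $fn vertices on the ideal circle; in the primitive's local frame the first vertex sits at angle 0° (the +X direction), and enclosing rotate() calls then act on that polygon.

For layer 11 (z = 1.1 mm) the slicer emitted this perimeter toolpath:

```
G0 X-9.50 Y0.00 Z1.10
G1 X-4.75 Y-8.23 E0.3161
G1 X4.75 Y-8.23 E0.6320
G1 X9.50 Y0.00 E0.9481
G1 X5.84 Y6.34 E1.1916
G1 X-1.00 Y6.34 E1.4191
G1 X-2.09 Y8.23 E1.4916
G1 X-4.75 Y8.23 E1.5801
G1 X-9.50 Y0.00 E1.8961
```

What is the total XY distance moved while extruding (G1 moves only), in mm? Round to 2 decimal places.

57.01 mm

Sum the Euclidean lengths of each G1 segment: total = 57.01 mm.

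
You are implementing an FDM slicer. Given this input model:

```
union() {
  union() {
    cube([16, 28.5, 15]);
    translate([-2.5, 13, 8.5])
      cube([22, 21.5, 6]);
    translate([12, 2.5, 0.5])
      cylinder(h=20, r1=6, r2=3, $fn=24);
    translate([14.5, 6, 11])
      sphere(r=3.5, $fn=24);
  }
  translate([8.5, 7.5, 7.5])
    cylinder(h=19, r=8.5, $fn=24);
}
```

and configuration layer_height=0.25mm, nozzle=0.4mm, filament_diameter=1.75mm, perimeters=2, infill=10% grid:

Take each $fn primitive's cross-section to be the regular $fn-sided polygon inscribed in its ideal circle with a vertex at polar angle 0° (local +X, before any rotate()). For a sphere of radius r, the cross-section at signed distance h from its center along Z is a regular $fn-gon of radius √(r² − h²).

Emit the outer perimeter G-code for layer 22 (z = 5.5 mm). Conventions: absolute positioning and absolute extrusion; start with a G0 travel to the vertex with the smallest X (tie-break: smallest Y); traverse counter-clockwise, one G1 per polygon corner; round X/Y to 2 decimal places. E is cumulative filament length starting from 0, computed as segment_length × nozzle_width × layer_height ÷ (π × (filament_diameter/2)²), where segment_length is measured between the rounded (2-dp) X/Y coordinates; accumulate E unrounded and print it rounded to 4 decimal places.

At z = 5.5 mm: the 16×28.5 cube contributes its full rectangle; the cube at (-2.5, 13) does not reach this height (z outside [8.5, 14.5]); the cone at (12, 2.5): at t=0.250 of its height the radius interpolates to r₁+(r₂−r₁)t = 5.250, giving a regular 24-gon of that circumradius; the sphere at (14.5, 6) is not intersected at this z (|z−center|=5.500 > r=3.5); Combining (union): the regions partially overlap (shared area 62.54 mm²), so overlapping operands fuse into one piece — 1 connected region; the cylinder at (8.5, 7.5) is absent (z outside [7.5, 26.5]); Combining (union): only the result so far is present, so the union is just that shape — 1 connected region. The outline is a single polygon with 18 vertices. Extrusion per mm of travel: 0.4 × 0.25 / (π × 0.875²) = 0.041575. Accumulating E over each segment gives final E = 3.8267.

G0 X0.00 Y0.00 Z5.50
G1 X7.40 Y0.00 E0.3077
G1 X7.45 Y-0.12 E0.3131
G1 X8.29 Y-1.21 E0.3703
G1 X9.37 Y-2.05 E0.4272
G1 X10.64 Y-2.57 E0.4842
G1 X12.00 Y-2.75 E0.5412
G1 X13.36 Y-2.57 E0.5983
G1 X14.62 Y-2.05 E0.6550
G1 X15.71 Y-1.21 E0.7122
G1 X16.55 Y-0.13 E0.7690
G1 X17.07 Y1.14 E0.8261
G1 X17.25 Y2.50 E0.8831
G1 X17.07 Y3.86 E0.9402
G1 X16.55 Y5.12 E0.9968
G1 X16.00 Y5.84 E1.0345
G1 X16.00 Y28.50 E1.9766
G1 X0.00 Y28.50 E2.6418
G1 X0.00 Y0.00 E3.8267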